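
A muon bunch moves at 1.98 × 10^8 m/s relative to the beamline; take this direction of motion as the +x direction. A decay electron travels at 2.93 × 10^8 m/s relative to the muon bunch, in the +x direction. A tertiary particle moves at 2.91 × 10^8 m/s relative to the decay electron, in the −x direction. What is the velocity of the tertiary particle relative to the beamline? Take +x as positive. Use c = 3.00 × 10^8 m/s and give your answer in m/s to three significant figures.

+2.18 × 10^8 m/s

Apply u = (u' + v)/(1 + u'v/c²) successively, working outward toward the beamline.
(Dividing each given speed by c = 3.00 × 10^8 m/s to work in units of c.)
Start: velocity of the muon bunch relative to the beamline = 0.6600c.
Compose with the decay electron (u' = 0.977 in the muon bunch frame): u_1 = (0.977 + 0.660) / (1 + 0.977·0.660) = 1.6367/1.6446 = 0.9952.
Compose with the tertiary particle (u' = -0.970 in the decay electron frame): u_2 = (-0.970 + 0.995) / (1 + (-0.970)·0.995) = 0.0252/0.0347 = 0.7260.
So u = 0.7260 × 3.00 × 10^8 m/s.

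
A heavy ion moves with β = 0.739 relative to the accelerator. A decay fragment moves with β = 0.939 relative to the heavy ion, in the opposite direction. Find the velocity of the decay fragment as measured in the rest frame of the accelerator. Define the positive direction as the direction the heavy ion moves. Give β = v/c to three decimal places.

β = -0.653

With v = 0.739 and u' = -0.939 (in units of c),
u = (u' + v)/(1 + u'v/c²):
u = (-0.939 + 0.739) / (1 + (-0.939)·0.739) = -0.2000/0.3061 = -0.6534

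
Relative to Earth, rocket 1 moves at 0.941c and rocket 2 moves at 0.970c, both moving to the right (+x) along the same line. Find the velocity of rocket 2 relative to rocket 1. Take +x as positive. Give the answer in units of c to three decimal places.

β_A = 0.941, β_B = 0.970.
Transform to A's frame with the inverse velocity-addition law: u' = (u − v)/(1 − uv/c²), taking u = β_B and v = β_A.
u' = (0.970 − 0.941) / (1 − (0.941)(0.970)) = 0.0290/0.0872 = 0.3325.

+0.332c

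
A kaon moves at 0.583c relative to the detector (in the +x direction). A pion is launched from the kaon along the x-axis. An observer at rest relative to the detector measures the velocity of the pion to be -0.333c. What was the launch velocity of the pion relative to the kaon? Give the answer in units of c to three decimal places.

Invert the composition law: u' = (u − v)/(1 − uv/c²).
u' = (-0.333 − 0.583) / (1 − (-0.333)(0.583)) = -0.9160/1.1941 = -0.7671.

-0.767c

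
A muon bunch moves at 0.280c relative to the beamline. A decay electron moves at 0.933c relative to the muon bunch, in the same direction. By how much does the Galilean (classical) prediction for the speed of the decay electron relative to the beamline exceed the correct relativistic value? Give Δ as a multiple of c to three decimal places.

Galilean: u_cl = 0.933 + 0.280 = 1.2130.
Relativistic: u_rel = (0.933 + 0.280) / (1 + 0.933·0.280) = 1.2130/1.2612 = 0.9618.
Δ = 1.2130 − 0.9618 = 0.2512.
(The classical prediction exceeds c; the relativistic result does not.)

Δ = 0.251c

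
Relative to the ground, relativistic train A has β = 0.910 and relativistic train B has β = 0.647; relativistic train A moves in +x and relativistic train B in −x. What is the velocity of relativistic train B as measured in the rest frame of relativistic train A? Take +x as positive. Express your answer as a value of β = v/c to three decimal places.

β = -0.980

β_A = 0.910, β_B = -0.647.
Transform to A's frame with the inverse velocity-addition law: u' = (u − v)/(1 − uv/c²), taking u = β_B and v = β_A.
u' = (-0.647 − 0.910) / (1 − (0.910)(-0.647)) = -1.5570/1.5888 = -0.9800.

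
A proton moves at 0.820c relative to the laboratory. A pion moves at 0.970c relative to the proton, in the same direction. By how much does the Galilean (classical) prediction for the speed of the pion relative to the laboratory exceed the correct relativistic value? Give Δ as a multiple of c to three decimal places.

Galilean: u_cl = 0.970 + 0.820 = 1.7900.
Relativistic: u_rel = (0.970 + 0.820) / (1 + 0.970·0.820) = 1.7900/1.7954 = 0.9970.
Δ = 1.7900 − 0.9970 = 0.7930.
(The classical prediction exceeds c; the relativistic result does not.)

Δ = 0.793c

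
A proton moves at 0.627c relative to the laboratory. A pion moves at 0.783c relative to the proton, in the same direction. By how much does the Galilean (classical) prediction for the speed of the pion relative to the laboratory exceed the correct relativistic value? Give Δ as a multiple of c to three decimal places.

Galilean: u_cl = 0.783 + 0.627 = 1.4100.
Relativistic: u_rel = (0.783 + 0.627) / (1 + 0.783·0.627) = 1.4100/1.4909 = 0.9457.
Δ = 1.4100 − 0.9457 = 0.4643.
(The classical prediction exceeds c; the relativistic result does not.)

Δ = 0.464c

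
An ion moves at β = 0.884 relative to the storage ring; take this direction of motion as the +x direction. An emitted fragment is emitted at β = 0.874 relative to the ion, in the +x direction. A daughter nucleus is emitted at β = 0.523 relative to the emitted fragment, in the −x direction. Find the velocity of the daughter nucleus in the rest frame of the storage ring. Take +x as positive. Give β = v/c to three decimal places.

Apply u = (u' + v)/(1 + u'v/c²) successively, working outward toward the storage ring.
Start: velocity of the ion relative to the storage ring = 0.8840c.
Compose with the emitted fragment (u' = 0.874 in the ion frame): u_1 = (0.874 + 0.884) / (1 + 0.874·0.884) = 1.7580/1.7726 = 0.9918.
Compose with the daughter nucleus (u' = -0.523 in the emitted fragment frame): u_2 = (-0.523 + 0.992) / (1 + (-0.523)·0.992) = 0.4688/0.4813 = 0.9739.

β = +0.974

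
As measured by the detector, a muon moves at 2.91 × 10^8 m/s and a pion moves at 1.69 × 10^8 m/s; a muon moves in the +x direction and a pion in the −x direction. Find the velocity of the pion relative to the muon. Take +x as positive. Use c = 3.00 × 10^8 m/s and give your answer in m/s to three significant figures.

β_A = 0.970, β_B = -0.563 (dividing each by c = 3.00 × 10^8 m/s).
Transform to A's frame with the inverse velocity-addition law: u' = (u − v)/(1 − uv/c²), taking u = β_B and v = β_A.
u' = (-0.563 − 0.970) / (1 − (0.970)(-0.563)) = -1.5333/1.5464 = -0.9915.
u' = -0.9915 × 3.00 × 10^8 m/s.

-2.97 × 10^8 m/s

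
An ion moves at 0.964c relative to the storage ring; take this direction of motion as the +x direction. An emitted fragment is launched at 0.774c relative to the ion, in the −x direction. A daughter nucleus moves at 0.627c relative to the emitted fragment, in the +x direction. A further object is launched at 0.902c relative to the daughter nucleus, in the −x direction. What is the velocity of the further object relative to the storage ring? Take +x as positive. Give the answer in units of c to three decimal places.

Apply u = (u' + v)/(1 + u'v/c²) successively, working outward toward the storage ring.
Start: velocity of the ion relative to the storage ring = 0.9640c.
Compose with the emitted fragment (u' = -0.774 in the ion frame): u_1 = (-0.774 + 0.964) / (1 + (-0.774)·0.964) = 0.1900/0.2539 = 0.7484.
Compose with the daughter nucleus (u' = 0.627 in the emitted fragment frame): u_2 = (0.627 + 0.748) / (1 + 0.627·0.748) = 1.3754/1.4693 = 0.9361.
Compose with the further object (u' = -0.902 in the daughter nucleus frame): u_3 = (-0.902 + 0.936) / (1 + (-0.902)·0.936) = 0.0341/0.1556 = 0.2194.

+0.219c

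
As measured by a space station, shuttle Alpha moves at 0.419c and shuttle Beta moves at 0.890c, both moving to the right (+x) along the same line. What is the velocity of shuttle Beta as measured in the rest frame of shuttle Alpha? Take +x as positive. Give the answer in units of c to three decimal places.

+0.751c

β_A = 0.419, β_B = 0.890.
Transform to A's frame with the inverse velocity-addition law: u' = (u − v)/(1 − uv/c²), taking u = β_B and v = β_A.
u' = (0.890 − 0.419) / (1 − (0.419)(0.890)) = 0.4710/0.6271 = 0.7511.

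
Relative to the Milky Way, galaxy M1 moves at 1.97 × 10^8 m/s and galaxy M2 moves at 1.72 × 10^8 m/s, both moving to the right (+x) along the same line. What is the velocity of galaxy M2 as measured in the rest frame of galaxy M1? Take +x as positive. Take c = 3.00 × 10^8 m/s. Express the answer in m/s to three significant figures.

-4.01 × 10^7 m/s

β_A = 0.657, β_B = 0.573 (dividing each by c = 3.00 × 10^8 m/s).
Transform to A's frame with the inverse velocity-addition law: u' = (u − v)/(1 − uv/c²), taking u = β_B and v = β_A.
u' = (0.573 − 0.657) / (1 − (0.657)(0.573)) = -0.0833/0.6235 = -0.1337.
u' = -0.1337 × 3.00 × 10^8 m/s.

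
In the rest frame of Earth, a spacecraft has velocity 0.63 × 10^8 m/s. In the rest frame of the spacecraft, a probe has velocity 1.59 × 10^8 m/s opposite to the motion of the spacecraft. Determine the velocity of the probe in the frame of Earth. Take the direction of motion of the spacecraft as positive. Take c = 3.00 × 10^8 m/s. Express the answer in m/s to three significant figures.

In units of c (dividing by 3.00 × 10^8 m/s): v = 0.210, u' = -0.530.
u = (u' + v)/(1 + u'v/c²):
u = (-0.530 + 0.210) / (1 + (-0.530)·0.210) = -0.3200/0.8887 = -0.3601
Converting back: u = -0.3601 × 3.00 × 10^8 m/s.

-1.08 × 10^8 m/s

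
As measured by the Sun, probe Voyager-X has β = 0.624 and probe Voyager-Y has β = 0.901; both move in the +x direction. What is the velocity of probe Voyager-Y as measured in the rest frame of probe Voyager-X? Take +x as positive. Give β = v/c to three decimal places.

β = +0.633

β_A = 0.624, β_B = 0.901.
Transform to A's frame with the inverse velocity-addition law: u' = (u − v)/(1 − uv/c²), taking u = β_B and v = β_A.
u' = (0.901 − 0.624) / (1 − (0.624)(0.901)) = 0.2770/0.4378 = 0.6327.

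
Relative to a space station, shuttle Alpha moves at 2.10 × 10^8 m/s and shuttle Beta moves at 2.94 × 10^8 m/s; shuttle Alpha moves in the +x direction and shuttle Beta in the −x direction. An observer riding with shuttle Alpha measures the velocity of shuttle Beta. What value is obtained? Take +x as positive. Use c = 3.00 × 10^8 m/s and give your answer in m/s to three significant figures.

-2.99 × 10^8 m/s

β_A = 0.700, β_B = -0.980 (dividing each by c = 3.00 × 10^8 m/s).
Transform to A's frame with the inverse velocity-addition law: u' = (u − v)/(1 − uv/c²), taking u = β_B and v = β_A.
u' = (-0.980 − 0.700) / (1 − (0.700)(-0.980)) = -1.6800/1.6860 = -0.9964.
u' = -0.9964 × 3.00 × 10^8 m/s.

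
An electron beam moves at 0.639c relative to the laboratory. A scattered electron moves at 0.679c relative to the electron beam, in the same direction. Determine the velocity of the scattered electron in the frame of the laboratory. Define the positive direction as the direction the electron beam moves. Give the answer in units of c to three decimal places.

With v = 0.639 and u' = 0.679 (in units of c),
u = (u' + v)/(1 + u'v/c²):
u = (0.679 + 0.639) / (1 + 0.679·0.639) = 1.3180/1.4339 = 0.9192
(Galilean addition would give +1.318c, exceeding c.)

0.919c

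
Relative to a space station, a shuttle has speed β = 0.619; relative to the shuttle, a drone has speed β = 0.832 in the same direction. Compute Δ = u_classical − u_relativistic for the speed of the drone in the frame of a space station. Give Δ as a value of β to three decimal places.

Δ = 0.493

Galilean: u_cl = 0.832 + 0.619 = 1.4510.
Relativistic: u_rel = (0.832 + 0.619) / (1 + 0.832·0.619) = 1.4510/1.5150 = 0.9578.
Δ = 1.4510 − 0.9578 = 0.4932.
(The classical prediction exceeds c; the relativistic result does not.)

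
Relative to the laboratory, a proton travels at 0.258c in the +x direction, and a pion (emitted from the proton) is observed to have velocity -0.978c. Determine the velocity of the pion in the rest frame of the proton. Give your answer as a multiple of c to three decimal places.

Invert the composition law: u' = (u − v)/(1 − uv/c²).
u' = (-0.978 − 0.258) / (1 − (-0.978)(0.258)) = -1.2360/1.2523 = -0.9870.

-0.987c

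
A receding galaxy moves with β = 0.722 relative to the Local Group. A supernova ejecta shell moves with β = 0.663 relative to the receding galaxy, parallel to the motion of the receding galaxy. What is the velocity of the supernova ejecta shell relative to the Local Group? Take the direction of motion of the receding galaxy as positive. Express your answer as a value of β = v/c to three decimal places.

With v = 0.722 and u' = 0.663 (in units of c),
u = (u' + v)/(1 + u'v/c²):
u = (0.663 + 0.722) / (1 + 0.663·0.722) = 1.3850/1.4787 = 0.9366

β = 0.937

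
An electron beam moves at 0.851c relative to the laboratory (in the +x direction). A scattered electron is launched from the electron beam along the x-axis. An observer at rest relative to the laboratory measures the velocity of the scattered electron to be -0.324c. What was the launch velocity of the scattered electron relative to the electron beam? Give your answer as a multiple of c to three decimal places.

Invert the composition law: u' = (u − v)/(1 − uv/c²).
u' = (-0.324 − 0.851) / (1 − (-0.324)(0.851)) = -1.1750/1.2757 = -0.9210.

-0.921c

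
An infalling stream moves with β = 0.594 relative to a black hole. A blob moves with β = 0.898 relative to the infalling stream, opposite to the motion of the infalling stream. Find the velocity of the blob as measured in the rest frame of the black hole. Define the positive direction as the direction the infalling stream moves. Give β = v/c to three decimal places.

With v = 0.594 and u' = -0.898 (in units of c),
u = (u' + v)/(1 + u'v/c²):
u = (-0.898 + 0.594) / (1 + (-0.898)·0.594) = -0.3040/0.4666 = -0.6515
(Galilean addition would give -0.304c.)

β = -0.652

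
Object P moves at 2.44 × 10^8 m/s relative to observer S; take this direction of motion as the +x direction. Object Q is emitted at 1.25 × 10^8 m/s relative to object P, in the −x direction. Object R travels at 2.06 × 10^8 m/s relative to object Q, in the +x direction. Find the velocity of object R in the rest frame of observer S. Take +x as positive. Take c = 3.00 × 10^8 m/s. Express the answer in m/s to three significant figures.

+2.73 × 10^8 m/s

Apply u = (u' + v)/(1 + u'v/c²) successively, working outward toward observer S.
(Dividing each given speed by c = 3.00 × 10^8 m/s to work in units of c.)
Start: velocity of object P relative to observer S = 0.8133c.
Compose with object Q (u' = -0.417 in object P frame): u_1 = (-0.417 + 0.813) / (1 + (-0.417)·0.813) = 0.3967/0.6611 = 0.6000.
Compose with object R (u' = 0.687 in object Q frame): u_2 = (0.687 + 0.600) / (1 + 0.687·0.600) = 1.2867/1.4120 = 0.9112.
So u = 0.9112 × 3.00 × 10^8 m/s.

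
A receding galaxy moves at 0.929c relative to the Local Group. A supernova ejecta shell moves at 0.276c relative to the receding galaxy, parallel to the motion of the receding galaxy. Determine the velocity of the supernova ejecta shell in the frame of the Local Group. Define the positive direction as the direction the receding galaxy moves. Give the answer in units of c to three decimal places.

With v = 0.929 and u' = 0.276 (in units of c),
u = (u' + v)/(1 + u'v/c²):
u = (0.276 + 0.929) / (1 + 0.276·0.929) = 1.2050/1.2564 = 0.9591

0.959c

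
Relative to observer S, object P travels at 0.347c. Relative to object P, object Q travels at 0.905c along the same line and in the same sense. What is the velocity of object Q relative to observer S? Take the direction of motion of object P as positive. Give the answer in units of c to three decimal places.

With v = 0.347 and u' = 0.905 (in units of c),
u = (u' + v)/(1 + u'v/c²):
u = (0.905 + 0.347) / (1 + 0.905·0.347) = 1.2520/1.3140 = 0.9528
(Galilean addition would give +1.252c, exceeding c.)

0.953c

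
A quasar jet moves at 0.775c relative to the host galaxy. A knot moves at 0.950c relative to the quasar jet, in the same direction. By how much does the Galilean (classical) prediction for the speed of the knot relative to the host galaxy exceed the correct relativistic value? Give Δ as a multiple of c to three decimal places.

Galilean: u_cl = 0.950 + 0.775 = 1.7250.
Relativistic: u_rel = (0.950 + 0.775) / (1 + 0.950·0.775) = 1.7250/1.7363 = 0.9935.
Δ = 1.7250 − 0.9935 = 0.7315.
(The classical prediction exceeds c; the relativistic result does not.)

Δ = 0.731c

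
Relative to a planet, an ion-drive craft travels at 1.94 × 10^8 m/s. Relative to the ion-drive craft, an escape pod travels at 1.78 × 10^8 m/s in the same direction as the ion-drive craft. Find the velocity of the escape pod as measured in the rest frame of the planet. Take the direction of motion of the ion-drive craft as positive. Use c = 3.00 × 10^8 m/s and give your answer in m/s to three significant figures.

In units of c (dividing by 3.00 × 10^8 m/s): v = 0.647, u' = 0.593.
u = (u' + v)/(1 + u'v/c²):
u = (0.593 + 0.647) / (1 + 0.593·0.647) = 1.2400/1.3837 = 0.8962
(Galilean addition would give +1.240c, exceeding c.)
Converting back: u = 0.8962 × 3.00 × 10^8 m/s.

2.69 × 10^8 m/s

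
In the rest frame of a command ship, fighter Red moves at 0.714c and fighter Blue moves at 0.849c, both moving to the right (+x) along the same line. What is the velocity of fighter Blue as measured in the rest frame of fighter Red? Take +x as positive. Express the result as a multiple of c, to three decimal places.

+0.343c

β_A = 0.714, β_B = 0.849.
Transform to A's frame with the inverse velocity-addition law: u' = (u − v)/(1 − uv/c²), taking u = β_B and v = β_A.
u' = (0.849 − 0.714) / (1 − (0.714)(0.849)) = 0.1350/0.3938 = 0.3428.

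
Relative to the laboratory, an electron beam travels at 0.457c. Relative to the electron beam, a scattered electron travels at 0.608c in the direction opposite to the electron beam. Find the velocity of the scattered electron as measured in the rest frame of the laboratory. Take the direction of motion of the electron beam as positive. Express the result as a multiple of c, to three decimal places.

With v = 0.457 and u' = -0.608 (in units of c),
u = (u' + v)/(1 + u'v/c²):
u = (-0.608 + 0.457) / (1 + (-0.608)·0.457) = -0.1510/0.7221 = -0.2091
(Galilean addition would give -0.151c.)

-0.209c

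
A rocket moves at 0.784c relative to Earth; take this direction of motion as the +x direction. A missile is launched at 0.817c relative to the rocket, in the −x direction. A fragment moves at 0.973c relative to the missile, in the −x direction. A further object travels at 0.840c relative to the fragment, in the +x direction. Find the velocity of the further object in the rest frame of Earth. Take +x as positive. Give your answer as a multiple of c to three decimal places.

-0.768c

Apply u = (u' + v)/(1 + u'v/c²) successively, working outward toward Earth.
Start: velocity of the rocket relative to Earth = 0.7840c.
Compose with the missile (u' = -0.817 in the rocket frame): u_1 = (-0.817 + 0.784) / (1 + (-0.817)·0.784) = -0.0330/0.3595 = -0.0918.
Compose with the fragment (u' = -0.973 in the missile frame): u_2 = (-0.973 + (-0.092)) / (1 + (-0.973)·(-0.092)) = -1.0648/1.0893 = -0.9775.
Compose with the further object (u' = 0.840 in the fragment frame): u_3 = (0.840 + (-0.977)) / (1 + 0.840·(-0.977)) = -0.1375/0.1789 = -0.7685.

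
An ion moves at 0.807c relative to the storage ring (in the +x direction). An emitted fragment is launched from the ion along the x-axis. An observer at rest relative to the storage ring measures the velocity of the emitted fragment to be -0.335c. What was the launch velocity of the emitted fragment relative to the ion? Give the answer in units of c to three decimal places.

Invert the composition law: u' = (u − v)/(1 − uv/c²).
u' = (-0.335 − 0.807) / (1 − (-0.335)(0.807)) = -1.1420/1.2703 = -0.8990.

-0.899c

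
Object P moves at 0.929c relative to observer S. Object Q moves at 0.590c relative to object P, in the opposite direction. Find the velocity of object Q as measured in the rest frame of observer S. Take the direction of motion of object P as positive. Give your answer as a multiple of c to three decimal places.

With v = 0.929 and u' = -0.590 (in units of c),
u = (u' + v)/(1 + u'v/c²):
u = (-0.590 + 0.929) / (1 + (-0.590)·0.929) = 0.3390/0.4519 = 0.7502

+0.750c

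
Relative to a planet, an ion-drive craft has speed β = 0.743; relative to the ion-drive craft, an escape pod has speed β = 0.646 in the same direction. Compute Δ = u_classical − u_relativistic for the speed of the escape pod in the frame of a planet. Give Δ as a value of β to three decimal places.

Δ = 0.450

Galilean: u_cl = 0.646 + 0.743 = 1.3890.
Relativistic: u_rel = (0.646 + 0.743) / (1 + 0.646·0.743) = 1.3890/1.4800 = 0.9385.
Δ = 1.3890 − 0.9385 = 0.4505.
(The classical prediction exceeds c; the relativistic result does not.)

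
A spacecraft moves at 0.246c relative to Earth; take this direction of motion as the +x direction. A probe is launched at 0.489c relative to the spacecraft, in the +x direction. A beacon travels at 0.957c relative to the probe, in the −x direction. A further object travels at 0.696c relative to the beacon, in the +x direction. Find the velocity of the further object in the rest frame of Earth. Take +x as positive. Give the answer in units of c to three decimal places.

-0.258c

Apply u = (u' + v)/(1 + u'v/c²) successively, working outward toward Earth.
Start: velocity of the spacecraft relative to Earth = 0.2460c.
Compose with the probe (u' = 0.489 in the spacecraft frame): u_1 = (0.489 + 0.246) / (1 + 0.489·0.246) = 0.7350/1.1203 = 0.6561.
Compose with the beacon (u' = -0.957 in the probe frame): u_2 = (-0.957 + 0.656) / (1 + (-0.957)·0.656) = -0.3009/0.3721 = -0.8086.
Compose with the further object (u' = 0.696 in the beacon frame): u_3 = (0.696 + (-0.809)) / (1 + 0.696·(-0.809)) = -0.1126/0.4372 = -0.2576.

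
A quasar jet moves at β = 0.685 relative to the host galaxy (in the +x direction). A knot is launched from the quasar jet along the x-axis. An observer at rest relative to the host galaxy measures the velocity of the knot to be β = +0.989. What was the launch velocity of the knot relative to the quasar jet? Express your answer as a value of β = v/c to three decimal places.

β = +0.943

Invert the composition law: u' = (u − v)/(1 − uv/c²).
u' = (0.989 − 0.685) / (1 − (0.989)(0.685)) = 0.3040/0.3225 = 0.9425.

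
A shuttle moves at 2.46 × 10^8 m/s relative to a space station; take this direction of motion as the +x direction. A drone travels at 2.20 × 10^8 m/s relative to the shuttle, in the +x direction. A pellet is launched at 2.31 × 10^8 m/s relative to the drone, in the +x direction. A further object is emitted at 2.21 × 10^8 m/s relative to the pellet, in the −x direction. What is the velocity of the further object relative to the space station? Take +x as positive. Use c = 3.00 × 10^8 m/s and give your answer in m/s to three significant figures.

Apply u = (u' + v)/(1 + u'v/c²) successively, working outward toward the space station.
(Dividing each given speed by c = 3.00 × 10^8 m/s to work in units of c.)
Start: velocity of the shuttle relative to the space station = 0.8200c.
Compose with the drone (u' = 0.733 in the shuttle frame): u_1 = (0.733 + 0.820) / (1 + 0.733·0.820) = 1.5533/1.6013 = 0.9700.
Compose with the pellet (u' = 0.770 in the drone frame): u_2 = (0.770 + 0.970) / (1 + 0.770·0.970) = 1.7400/1.7469 = 0.9961.
Compose with the further object (u' = -0.737 in the pellet frame): u_3 = (-0.737 + 0.996) / (1 + (-0.737)·0.996) = 0.2594/0.2662 = 0.9743.
So u = 0.9743 × 3.00 × 10^8 m/s.

+2.92 × 10^8 m/s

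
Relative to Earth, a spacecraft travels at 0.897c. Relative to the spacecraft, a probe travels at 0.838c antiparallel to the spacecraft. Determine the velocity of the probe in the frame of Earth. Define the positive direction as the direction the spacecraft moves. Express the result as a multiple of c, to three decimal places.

With v = 0.897 and u' = -0.838 (in units of c),
u = (u' + v)/(1 + u'v/c²):
u = (-0.838 + 0.897) / (1 + (-0.838)·0.897) = 0.0590/0.2483 = 0.2376

+0.238c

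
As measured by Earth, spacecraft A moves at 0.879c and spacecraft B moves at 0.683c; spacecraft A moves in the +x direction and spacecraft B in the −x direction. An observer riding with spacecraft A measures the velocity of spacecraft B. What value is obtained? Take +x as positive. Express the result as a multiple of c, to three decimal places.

β_A = 0.879, β_B = -0.683.
Transform to A's frame with the inverse velocity-addition law: u' = (u − v)/(1 − uv/c²), taking u = β_B and v = β_A.
u' = (-0.683 − 0.879) / (1 − (0.879)(-0.683)) = -1.5620/1.6004 = -0.9760.

-0.976c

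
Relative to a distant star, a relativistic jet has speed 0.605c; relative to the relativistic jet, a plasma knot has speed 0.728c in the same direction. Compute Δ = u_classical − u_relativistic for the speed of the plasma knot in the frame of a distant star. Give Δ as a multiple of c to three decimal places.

Galilean: u_cl = 0.728 + 0.605 = 1.3330.
Relativistic: u_rel = (0.728 + 0.605) / (1 + 0.728·0.605) = 1.3330/1.4404 = 0.9254.
Δ = 1.3330 − 0.9254 = 0.4076.
(The classical prediction exceeds c; the relativistic result does not.)

Δ = 0.408c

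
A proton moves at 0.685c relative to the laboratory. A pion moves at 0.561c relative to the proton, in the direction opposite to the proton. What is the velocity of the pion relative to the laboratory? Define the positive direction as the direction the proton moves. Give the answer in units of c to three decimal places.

+0.201c

With v = 0.685 and u' = -0.561 (in units of c),
u = (u' + v)/(1 + u'v/c²):
u = (-0.561 + 0.685) / (1 + (-0.561)·0.685) = 0.1240/0.6157 = 0.2014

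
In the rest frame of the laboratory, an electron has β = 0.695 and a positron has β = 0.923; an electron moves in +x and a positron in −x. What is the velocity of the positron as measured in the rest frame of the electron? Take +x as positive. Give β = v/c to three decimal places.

β = -0.986

β_A = 0.695, β_B = -0.923.
Transform to A's frame with the inverse velocity-addition law: u' = (u − v)/(1 − uv/c²), taking u = β_B and v = β_A.
u' = (-0.923 − 0.695) / (1 − (0.695)(-0.923)) = -1.6180/1.6415 = -0.9857.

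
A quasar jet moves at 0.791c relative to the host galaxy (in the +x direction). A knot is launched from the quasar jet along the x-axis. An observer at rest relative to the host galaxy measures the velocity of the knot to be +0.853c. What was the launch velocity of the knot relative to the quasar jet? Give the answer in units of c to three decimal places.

Invert the composition law: u' = (u − v)/(1 − uv/c²).
u' = (0.853 − 0.791) / (1 − (0.853)(0.791)) = 0.0620/0.3253 = 0.1906.

+0.191c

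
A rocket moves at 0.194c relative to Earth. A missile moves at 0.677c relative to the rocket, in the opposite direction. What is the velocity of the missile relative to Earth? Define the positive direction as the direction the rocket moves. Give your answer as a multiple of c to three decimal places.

-0.556c

With v = 0.194 and u' = -0.677 (in units of c),
u = (u' + v)/(1 + u'v/c²):
u = (-0.677 + 0.194) / (1 + (-0.677)·0.194) = -0.4830/0.8687 = -0.5560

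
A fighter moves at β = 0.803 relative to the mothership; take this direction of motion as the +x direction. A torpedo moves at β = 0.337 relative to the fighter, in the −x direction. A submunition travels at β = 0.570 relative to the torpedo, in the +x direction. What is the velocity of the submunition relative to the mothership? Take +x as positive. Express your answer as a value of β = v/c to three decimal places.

β = +0.886

Apply u = (u' + v)/(1 + u'v/c²) successively, working outward toward the mothership.
Start: velocity of the fighter relative to the mothership = 0.8030c.
Compose with the torpedo (u' = -0.337 in the fighter frame): u_1 = (-0.337 + 0.803) / (1 + (-0.337)·0.803) = 0.4660/0.7294 = 0.6389.
Compose with the submunition (u' = 0.570 in the torpedo frame): u_2 = (0.570 + 0.639) / (1 + 0.570·0.639) = 1.2089/1.3642 = 0.8862.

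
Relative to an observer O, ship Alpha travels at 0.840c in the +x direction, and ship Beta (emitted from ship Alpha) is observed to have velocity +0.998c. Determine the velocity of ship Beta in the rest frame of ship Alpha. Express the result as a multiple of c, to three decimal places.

+0.977c

Invert the composition law: u' = (u − v)/(1 − uv/c²).
u' = (0.998 − 0.840) / (1 − (0.998)(0.840)) = 0.1580/0.1617 = 0.9772.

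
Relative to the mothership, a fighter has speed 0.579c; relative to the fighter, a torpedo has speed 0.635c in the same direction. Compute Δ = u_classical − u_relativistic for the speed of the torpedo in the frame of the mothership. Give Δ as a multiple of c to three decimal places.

Galilean: u_cl = 0.635 + 0.579 = 1.2140.
Relativistic: u_rel = (0.635 + 0.579) / (1 + 0.635·0.579) = 1.2140/1.3677 = 0.8876.
Δ = 1.2140 − 0.8876 = 0.3264.
(The classical prediction exceeds c; the relativistic result does not.)

Δ = 0.326c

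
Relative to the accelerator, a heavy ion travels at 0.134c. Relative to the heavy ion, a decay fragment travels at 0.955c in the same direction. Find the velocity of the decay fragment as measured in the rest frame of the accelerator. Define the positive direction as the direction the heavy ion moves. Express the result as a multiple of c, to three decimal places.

With v = 0.134 and u' = 0.955 (in units of c),
u = (u' + v)/(1 + u'v/c²):
u = (0.955 + 0.134) / (1 + 0.955·0.134) = 1.0890/1.1280 = 0.9655

0.965c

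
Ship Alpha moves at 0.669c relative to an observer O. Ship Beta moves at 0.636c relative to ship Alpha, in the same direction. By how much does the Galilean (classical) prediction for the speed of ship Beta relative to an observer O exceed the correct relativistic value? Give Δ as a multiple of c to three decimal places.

Galilean: u_cl = 0.636 + 0.669 = 1.3050.
Relativistic: u_rel = (0.636 + 0.669) / (1 + 0.636·0.669) = 1.3050/1.4255 = 0.9155.
Δ = 1.3050 − 0.9155 = 0.3895.
(The classical prediction exceeds c; the relativistic result does not.)

Δ = 0.390c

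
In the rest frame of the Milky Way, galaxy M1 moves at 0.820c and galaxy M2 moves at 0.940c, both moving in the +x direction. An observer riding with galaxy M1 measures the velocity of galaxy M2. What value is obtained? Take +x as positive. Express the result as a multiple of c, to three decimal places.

+0.524c

β_A = 0.820, β_B = 0.940.
Transform to A's frame with the inverse velocity-addition law: u' = (u − v)/(1 − uv/c²), taking u = β_B and v = β_A.
u' = (0.940 − 0.820) / (1 − (0.820)(0.940)) = 0.1200/0.2292 = 0.5236.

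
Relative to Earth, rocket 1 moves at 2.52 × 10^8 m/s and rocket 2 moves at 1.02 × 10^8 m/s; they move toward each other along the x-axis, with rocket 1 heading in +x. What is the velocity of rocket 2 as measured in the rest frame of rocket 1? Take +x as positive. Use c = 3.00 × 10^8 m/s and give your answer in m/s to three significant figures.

-2.75 × 10^8 m/s

β_A = 0.840, β_B = -0.340 (dividing each by c = 3.00 × 10^8 m/s).
Transform to A's frame with the inverse velocity-addition law: u' = (u − v)/(1 − uv/c²), taking u = β_B and v = β_A.
u' = (-0.340 − 0.840) / (1 − (0.840)(-0.340)) = -1.1800/1.2856 = -0.9179.
u' = -0.9179 × 3.00 × 10^8 m/s.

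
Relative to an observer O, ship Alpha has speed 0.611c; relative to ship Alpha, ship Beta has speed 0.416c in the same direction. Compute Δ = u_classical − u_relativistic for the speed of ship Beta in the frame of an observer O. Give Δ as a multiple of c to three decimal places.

Galilean: u_cl = 0.416 + 0.611 = 1.0270.
Relativistic: u_rel = (0.416 + 0.611) / (1 + 0.416·0.611) = 1.0270/1.2542 = 0.8189.
Δ = 1.0270 − 0.8189 = 0.2081.
(The classical prediction exceeds c; the relativistic result does not.)

Δ = 0.208c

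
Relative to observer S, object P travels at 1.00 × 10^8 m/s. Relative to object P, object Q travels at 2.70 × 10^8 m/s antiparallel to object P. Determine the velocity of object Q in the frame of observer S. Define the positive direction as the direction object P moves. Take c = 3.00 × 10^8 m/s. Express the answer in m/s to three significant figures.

-2.43 × 10^8 m/s

In units of c (dividing by 3.00 × 10^8 m/s): v = 0.333, u' = -0.900.
u = (u' + v)/(1 + u'v/c²):
u = (-0.900 + 0.333) / (1 + (-0.900)·0.333) = -0.5667/0.7000 = -0.8095
(Galilean addition would give -0.567c.)
Converting back: u = -0.8095 × 3.00 × 10^8 m/s.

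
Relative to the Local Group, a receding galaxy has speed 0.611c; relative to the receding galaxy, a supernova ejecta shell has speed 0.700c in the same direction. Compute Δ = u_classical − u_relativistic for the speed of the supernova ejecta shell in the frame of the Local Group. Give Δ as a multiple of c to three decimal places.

Δ = 0.393c

Galilean: u_cl = 0.700 + 0.611 = 1.3110.
Relativistic: u_rel = (0.700 + 0.611) / (1 + 0.700·0.611) = 1.3110/1.4277 = 0.9183.
Δ = 1.3110 − 0.9183 = 0.3927.
(The classical prediction exceeds c; the relativistic result does not.)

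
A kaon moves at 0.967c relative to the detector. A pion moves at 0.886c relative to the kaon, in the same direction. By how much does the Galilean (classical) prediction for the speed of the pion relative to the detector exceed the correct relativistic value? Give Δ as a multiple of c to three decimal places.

Galilean: u_cl = 0.886 + 0.967 = 1.8530.
Relativistic: u_rel = (0.886 + 0.967) / (1 + 0.886·0.967) = 1.8530/1.8568 = 0.9980.
Δ = 1.8530 − 0.9980 = 0.8550.
(The classical prediction exceeds c; the relativistic result does not.)

Δ = 0.855c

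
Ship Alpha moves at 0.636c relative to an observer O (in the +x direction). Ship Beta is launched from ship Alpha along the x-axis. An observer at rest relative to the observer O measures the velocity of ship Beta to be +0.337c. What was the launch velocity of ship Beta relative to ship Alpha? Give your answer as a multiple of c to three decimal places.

-0.381c

Invert the composition law: u' = (u − v)/(1 − uv/c²).
u' = (0.337 − 0.636) / (1 − (0.337)(0.636)) = -0.2990/0.7857 = -0.3806.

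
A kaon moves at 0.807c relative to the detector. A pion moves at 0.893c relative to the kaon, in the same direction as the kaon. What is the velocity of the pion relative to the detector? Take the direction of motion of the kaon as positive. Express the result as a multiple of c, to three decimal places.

0.988c

With v = 0.807 and u' = 0.893 (in units of c),
u = (u' + v)/(1 + u'v/c²):
u = (0.893 + 0.807) / (1 + 0.893·0.807) = 1.7000/1.7207 = 0.9880
(Galilean addition would give +1.700c, exceeding c.)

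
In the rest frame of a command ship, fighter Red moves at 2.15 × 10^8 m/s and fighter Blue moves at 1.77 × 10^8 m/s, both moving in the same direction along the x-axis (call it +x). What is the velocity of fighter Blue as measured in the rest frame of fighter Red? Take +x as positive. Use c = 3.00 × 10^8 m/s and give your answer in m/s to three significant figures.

β_A = 0.717, β_B = 0.590 (dividing each by c = 3.00 × 10^8 m/s).
Transform to A's frame with the inverse velocity-addition law: u' = (u − v)/(1 − uv/c²), taking u = β_B and v = β_A.
u' = (0.590 − 0.717) / (1 − (0.717)(0.590)) = -0.1267/0.5772 = -0.2195.
u' = -0.2195 × 3.00 × 10^8 m/s.

-6.58 × 10^7 m/s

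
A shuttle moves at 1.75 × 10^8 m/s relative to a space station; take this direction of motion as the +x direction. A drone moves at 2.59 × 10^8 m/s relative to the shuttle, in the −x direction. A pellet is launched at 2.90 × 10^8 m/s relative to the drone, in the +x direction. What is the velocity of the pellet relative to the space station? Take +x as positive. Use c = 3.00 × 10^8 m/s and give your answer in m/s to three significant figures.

+2.66 × 10^8 m/s

Apply u = (u' + v)/(1 + u'v/c²) successively, working outward toward the space station.
(Dividing each given speed by c = 3.00 × 10^8 m/s to work in units of c.)
Start: velocity of the shuttle relative to the space station = 0.5833c.
Compose with the drone (u' = -0.863 in the shuttle frame): u_1 = (-0.863 + 0.583) / (1 + (-0.863)·0.583) = -0.2800/0.4964 = -0.5641.
Compose with the pellet (u' = 0.967 in the drone frame): u_2 = (0.967 + (-0.564)) / (1 + 0.967·(-0.564)) = 0.4026/0.4547 = 0.8853.
So u = 0.8853 × 3.00 × 10^8 m/s.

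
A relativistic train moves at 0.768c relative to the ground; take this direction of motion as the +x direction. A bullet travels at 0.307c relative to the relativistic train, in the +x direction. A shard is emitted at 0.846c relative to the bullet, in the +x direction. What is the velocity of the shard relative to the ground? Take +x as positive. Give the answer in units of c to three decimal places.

0.988c

Apply u = (u' + v)/(1 + u'v/c²) successively, working outward toward the ground.
Start: velocity of the relativistic train relative to the ground = 0.7680c.
Compose with the bullet (u' = 0.307 in the relativistic train frame): u_1 = (0.307 + 0.768) / (1 + 0.307·0.768) = 1.0750/1.2358 = 0.8699.
Compose with the shard (u' = 0.846 in the bullet frame): u_2 = (0.846 + 0.870) / (1 + 0.846·0.870) = 1.7159/1.7359 = 0.9885.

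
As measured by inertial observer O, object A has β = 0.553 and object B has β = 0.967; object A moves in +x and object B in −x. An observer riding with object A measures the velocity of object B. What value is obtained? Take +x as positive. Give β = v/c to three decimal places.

β_A = 0.553, β_B = -0.967.
Transform to A's frame with the inverse velocity-addition law: u' = (u − v)/(1 − uv/c²), taking u = β_B and v = β_A.
u' = (-0.967 − 0.553) / (1 − (0.553)(-0.967)) = -1.5200/1.5348 = -0.9904.

β = -0.990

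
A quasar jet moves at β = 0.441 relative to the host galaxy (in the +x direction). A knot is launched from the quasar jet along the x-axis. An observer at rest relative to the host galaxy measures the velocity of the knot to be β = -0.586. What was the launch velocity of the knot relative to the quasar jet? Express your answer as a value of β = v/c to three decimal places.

Invert the composition law: u' = (u − v)/(1 − uv/c²).
u' = (-0.586 − 0.441) / (1 − (-0.586)(0.441)) = -1.0270/1.2584 = -0.8161.

β = -0.816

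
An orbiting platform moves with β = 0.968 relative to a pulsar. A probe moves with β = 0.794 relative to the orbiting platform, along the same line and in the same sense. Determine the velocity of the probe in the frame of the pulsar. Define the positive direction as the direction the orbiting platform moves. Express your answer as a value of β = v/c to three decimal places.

β = 0.996

With v = 0.968 and u' = 0.794 (in units of c),
u = (u' + v)/(1 + u'v/c²):
u = (0.794 + 0.968) / (1 + 0.794·0.968) = 1.7620/1.7686 = 0.9963
(Galilean addition would give +1.762c, exceeding c.)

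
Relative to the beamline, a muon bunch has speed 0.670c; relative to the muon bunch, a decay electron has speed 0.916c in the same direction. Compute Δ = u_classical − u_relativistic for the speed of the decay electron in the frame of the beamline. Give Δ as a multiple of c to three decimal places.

Δ = 0.603c

Galilean: u_cl = 0.916 + 0.670 = 1.5860.
Relativistic: u_rel = (0.916 + 0.670) / (1 + 0.916·0.670) = 1.5860/1.6137 = 0.9828.
Δ = 1.5860 − 0.9828 = 0.6032.
(The classical prediction exceeds c; the relativistic result does not.)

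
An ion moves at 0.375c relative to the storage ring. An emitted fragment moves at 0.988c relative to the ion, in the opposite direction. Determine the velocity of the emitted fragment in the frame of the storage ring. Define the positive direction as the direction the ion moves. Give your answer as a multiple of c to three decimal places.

-0.974c

With v = 0.375 and u' = -0.988 (in units of c),
u = (u' + v)/(1 + u'v/c²):
u = (-0.988 + 0.375) / (1 + (-0.988)·0.375) = -0.6130/0.6295 = -0.9738
(Galilean addition would give -0.613c.)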